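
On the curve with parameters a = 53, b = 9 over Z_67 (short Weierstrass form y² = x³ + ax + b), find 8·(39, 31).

Write P = (39, 31).
Repeated addition: build up to 8P.
2P: tangent at (39, 31): λ = (3·39² + 53)/(2·31) ≡ 60/62. 62⁻¹ ≡ 40 (mod 67) since 62·40 = 2480 ≡ 1, so λ ≡ 60·40 ≡ 55.
  x = λ² - 39 - 39 = 3025 - 78 ≡ 66; y = λ·(39 - 66) - 31 ≡ 25. → (66, 25)
3P: (66, 25) + (39, 31). λ = (31 - 25)/(39 - 66) ≡ 6/40 mod 67. 40⁻¹ ≡ 62 (mod 67), so λ ≡ 37.
  x = λ² - 66 - 39 = 1369 - 105 ≡ 58; y = λ·(66 - 58) - 25 ≡ 3. → (58, 3)
4P: (58, 3) + (39, 31). λ = (31 - 3)/(39 - 58) ≡ 28/48 mod 67. 48⁻¹ ≡ 7 (mod 67) since 48·7 = 336 ≡ 1, so λ ≡ 62.
  x = λ² - 58 - 39 = 3844 - 97 ≡ 62; y = λ·(58 - 62) - 3 ≡ 17. → (62, 17)
5P: (62, 17) + (39, 31). λ = (31 - 17)/(39 - 62) ≡ 14/44 mod 67. 44⁻¹ ≡ 32 (mod 67) since 44·32 = 1408 ≡ 1, so λ ≡ 46.
  x = λ² - 62 - 39 = 2116 - 101 ≡ 5; y = λ·(62 - 5) - 17 ≡ 59. → (5, 59)
6P: (5, 59) + (39, 31). λ = (31 - 59)/(39 - 5) ≡ 39/34 mod 67. 34⁻¹ ≡ 2 (mod 67) since 34·2 = 68 ≡ 1, so λ ≡ 11.
  x = λ² - 5 - 39 = 121 - 44 ≡ 10; y = λ·(5 - 10) - 59 ≡ 20. → (10, 20)
7P: (10, 20) + (39, 31). λ = (31 - 20)/(39 - 10) ≡ 11/29 mod 67. 29⁻¹ ≡ 37 (mod 67), so λ ≡ 5.
  x = λ² - 10 - 39 = 25 - 49 ≡ 43; y = λ·(10 - 43) - 20 ≡ 16. → (43, 16)
8P: (43, 16) + (39, 31). λ = (31 - 16)/(39 - 43) ≡ 15/63 mod 67. 63⁻¹ ≡ 50 (mod 67) since 63·50 = 3150 ≡ 1, so λ ≡ 13.
  x = λ² - 43 - 39 = 169 - 82 ≡ 20; y = λ·(43 - 20) - 16 ≡ 15. → (20, 15)

(20, 15)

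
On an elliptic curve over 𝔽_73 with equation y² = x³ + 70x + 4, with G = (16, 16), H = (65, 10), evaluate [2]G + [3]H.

First 2G:
Repeated addition: build up to 2G.
2G: tangent at (16, 16): λ = (3·16² + 70)/(2·16) ≡ 35/32. 32⁻¹ ≡ 16 (mod 73), so λ ≡ 35·16 ≡ 49.
  x = λ² - 16 - 16 = 2401 - 32 ≡ 33; y = λ·(16 - 33) - 16 ≡ 27. → (33, 27)
2G = (33, 27).
Next 3H:
Repeated addition: build up to 3H.
2H: tangent at (65, 10): λ = (3·65² + 70)/(2·10) ≡ 43/20. 20⁻¹ ≡ 11 (mod 73) since 20·11 = 220 ≡ 1, so λ ≡ 43·11 ≡ 35.
  x = λ² - 65 - 65 = 1225 - 130 ≡ 0; y = λ·(65 - 0) - 10 ≡ 2. → (0, 2)
3H: (0, 2) + (65, 10). λ = (10 - 2)/(65 - 0) ≡ 8/65 mod 73. 65⁻¹ ≡ 9 (mod 73), so λ ≡ 72.
  x = λ² - 0 - 65 = 5184 - 65 ≡ 9; y = λ·(0 - 9) - 2 ≡ 7. → (9, 7)
3H = (9, 7).
Finally 2G + 3H:
(33, 27) + (9, 7). λ = (7 - 27)/(9 - 33) ≡ 53/49 mod 73. 49⁻¹ ≡ 3 (mod 73) since 49·3 = 147 ≡ 1, so λ ≡ 13.
  x = λ² - 33 - 9 = 169 - 42 ≡ 54; y = λ·(33 - 54) - 27 ≡ 65. → (54, 65)

(54, 65)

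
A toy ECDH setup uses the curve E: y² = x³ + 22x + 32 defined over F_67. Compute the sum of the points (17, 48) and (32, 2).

(28, 17)

(17, 48) + (32, 2). λ = (2 - 48)/(32 - 17) ≡ 21/15 mod 67. 15⁻¹ ≡ 9 (mod 67) since 15·9 = 135 ≡ 1, so λ ≡ 55.
  x = λ² - 17 - 32 = 3025 - 49 ≡ 28; y = λ·(17 - 28) - 48 ≡ 17. → (28, 17)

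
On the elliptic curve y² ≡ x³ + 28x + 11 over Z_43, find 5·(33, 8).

(27, 38)

Write Q = (33, 8).
Repeated addition: build up to 5Q.
2Q: tangent at (33, 8): λ = (3·33² + 28)/(2·8) ≡ 27/16. 16⁻¹ ≡ 35 (mod 43), so λ ≡ 27·35 ≡ 42.
  x = λ² - 33 - 33 = 1764 - 66 ≡ 21; y = λ·(33 - 21) - 8 ≡ 23. → (21, 23)
3Q: (21, 23) + (33, 8). λ = (8 - 23)/(33 - 21) ≡ 28/12 mod 43. 12⁻¹ ≡ 18 (mod 43), so λ ≡ 31.
  x = λ² - 21 - 33 = 961 - 54 ≡ 4; y = λ·(21 - 4) - 23 ≡ 31. → (4, 31)
4Q: (4, 31) + (33, 8). λ = (8 - 31)/(33 - 4) ≡ 20/29 mod 43. 29⁻¹ ≡ 3 (mod 43) since 29·3 = 87 ≡ 1, so λ ≡ 17.
  x = λ² - 4 - 33 = 289 - 37 ≡ 37; y = λ·(4 - 37) - 31 ≡ 10. → (37, 10)
5Q: (37, 10) + (33, 8). λ = (8 - 10)/(33 - 37) ≡ 41/39 mod 43. 39⁻¹ ≡ 32 (mod 43), so λ ≡ 22.
  x = λ² - 37 - 33 = 484 - 70 ≡ 27; y = λ·(37 - 27) - 10 ≡ 38. → (27, 38)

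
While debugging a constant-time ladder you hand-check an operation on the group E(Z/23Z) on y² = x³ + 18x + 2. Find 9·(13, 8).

Write G = (13, 8).
Double-and-add on 9 = (1001)₂. Start with G = (13, 8) for the leading 1-bit.
double: tangent at (13, 8): λ = (3·13² + 18)/(2·8) ≡ 19/16. 16⁻¹ ≡ 13 (mod 23), so λ ≡ 19·13 ≡ 17.
  x = λ² - 13 - 13 = 289 - 26 ≡ 10; y = λ·(13 - 10) - 8 ≡ 20. → (10, 20)
double: tangent at (10, 20): λ = (3·10² + 18)/(2·20) ≡ 19/17. 17⁻¹ ≡ 19 (mod 23), so λ ≡ 19·19 ≡ 16.
  x = λ² - 10 - 10 = 256 - 20 ≡ 6; y = λ·(10 - 6) - 20 ≡ 21. → (6, 21)
double: tangent at (6, 21): λ = (3·6² + 18)/(2·21) ≡ 11/19. 19⁻¹ ≡ 17 (mod 23), so λ ≡ 11·17 ≡ 3.
  x = λ² - 6 - 6 = 9 - 12 ≡ 20; y = λ·(6 - 20) - 21 ≡ 6. → (20, 6)
add G: (20, 6) + (13, 8). λ = (8 - 6)/(13 - 20) ≡ 2/16 mod 23. 16⁻¹ ≡ 13 (mod 23), so λ ≡ 3.
  x = λ² - 20 - 13 = 9 - 33 ≡ 22; y = λ·(20 - 22) - 6 ≡ 11. → (22, 11)

(22, 11)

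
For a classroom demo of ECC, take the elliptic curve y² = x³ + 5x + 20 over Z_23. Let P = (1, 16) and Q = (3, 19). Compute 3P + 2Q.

(6, 6)

First 3P:
Repeated addition: build up to 3P.
2P: tangent at (1, 16): λ = (3·1² + 5)/(2·16) ≡ 8/9. 9⁻¹ ≡ 18 (mod 23) since 9·18 = 162 ≡ 1, so λ ≡ 8·18 ≡ 6.
  x = λ² - 1 - 1 = 36 - 2 ≡ 11; y = λ·(1 - 11) - 16 ≡ 16. → (11, 16)
3P: (11, 16) + (1, 16). λ = (16 - 16)/(1 - 11) ≡ 0/13 mod 23. 13⁻¹ ≡ 16 (mod 23) since 13·16 = 208 ≡ 1, so λ ≡ 0.
  x = λ² - 11 - 1 = 0 - 12 ≡ 11; y = λ·(11 - 11) - 16 ≡ 7. → (11, 7)
3P = (11, 7).
Next 2Q:
Repeated addition: build up to 2Q.
2Q: tangent at (3, 19): λ = (3·3² + 5)/(2·19) ≡ 9/15. 15⁻¹ ≡ 20 (mod 23), so λ ≡ 9·20 ≡ 19.
  x = λ² - 3 - 3 = 361 - 6 ≡ 10; y = λ·(3 - 10) - 19 ≡ 9. → (10, 9)
2Q = (10, 9).
Finally 3P + 2Q:
(11, 7) + (10, 9). λ = (9 - 7)/(10 - 11) ≡ 2/22 mod 23. 22⁻¹ ≡ 22 (mod 23), so λ ≡ 21.
  x = λ² - 11 - 10 = 441 - 21 ≡ 6; y = λ·(11 - 6) - 7 ≡ 6. → (6, 6)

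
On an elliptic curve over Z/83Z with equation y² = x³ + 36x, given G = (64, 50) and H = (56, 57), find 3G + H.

First 3G:
Repeated addition: build up to 3G.
2G: tangent at (64, 50): λ = (3·64² + 36)/(2·50) ≡ 40/17. 17⁻¹ ≡ 44 (mod 83) since 17·44 = 748 ≡ 1, so λ ≡ 40·44 ≡ 17.
  x = λ² - 64 - 64 = 289 - 128 ≡ 78; y = λ·(64 - 78) - 50 ≡ 44. → (78, 44)
3G: (78, 44) + (64, 50). λ = (50 - 44)/(64 - 78) ≡ 6/69 mod 83. 69⁻¹ ≡ 77 (mod 83), so λ ≡ 47.
  x = λ² - 78 - 64 = 2209 - 142 ≡ 75; y = λ·(78 - 75) - 44 ≡ 14. → (75, 14)
3G = (75, 14).
Finally 3G + H:
(75, 14) + (56, 57). λ = (57 - 14)/(56 - 75) ≡ 43/64 mod 83. 64⁻¹ ≡ 48 (mod 83), so λ ≡ 72.
  x = λ² - 75 - 56 = 5184 - 131 ≡ 73; y = λ·(75 - 73) - 14 ≡ 47. → (73, 47)

(73, 47)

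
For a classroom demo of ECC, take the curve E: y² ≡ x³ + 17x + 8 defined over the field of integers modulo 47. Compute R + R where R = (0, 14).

(34, 9)

tangent at (0, 14): λ = (3·0² + 17)/(2·14) ≡ 17/28. 28⁻¹ ≡ 42 (mod 47), so λ ≡ 17·42 ≡ 9.
  x = λ² - 0 - 0 = 81 - 0 ≡ 34; y = λ·(0 - 34) - 14 ≡ 9. → (34, 9)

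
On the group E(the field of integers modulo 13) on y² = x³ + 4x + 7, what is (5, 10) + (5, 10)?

(7, 12)

tangent at (5, 10): λ = (3·5² + 4)/(2·10) ≡ 1/7. 7⁻¹ ≡ 2 (mod 13), so λ ≡ 1·2 ≡ 2.
  x = λ² - 5 - 5 = 4 - 10 ≡ 7; y = λ·(5 - 7) - 10 ≡ 12. → (7, 12)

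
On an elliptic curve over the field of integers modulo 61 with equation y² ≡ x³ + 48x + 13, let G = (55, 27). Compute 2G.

(58, 5)

tangent at (55, 27): λ = (3·55² + 48)/(2·27) ≡ 34/54. 54⁻¹ ≡ 26 (mod 61) since 54·26 = 1404 ≡ 1, so λ ≡ 34·26 ≡ 30.
  x = λ² - 55 - 55 = 900 - 110 ≡ 58; y = λ·(55 - 58) - 27 ≡ 5. → (58, 5)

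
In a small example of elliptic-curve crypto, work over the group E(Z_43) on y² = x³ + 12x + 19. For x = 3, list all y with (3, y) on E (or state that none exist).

x³ + 12x + 19 = 82 ≡ 39 (mod 43).
39 is a non-residue mod 43; no y exists.

none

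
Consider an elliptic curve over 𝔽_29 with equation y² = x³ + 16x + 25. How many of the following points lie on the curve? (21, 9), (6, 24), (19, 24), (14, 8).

(21, 9): 9² ≡ 23, rhs ≡ 23 → on.
(6, 24): 24² ≡ 25, rhs ≡ 18 → off.
(19, 24): 24² ≡ 25, rhs ≡ 25 → on.
(14, 8): 8² ≡ 6, rhs ≡ 6 → on.

3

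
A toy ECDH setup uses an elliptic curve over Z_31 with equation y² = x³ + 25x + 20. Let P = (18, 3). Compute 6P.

Repeated addition: build up to 6P.
2P: tangent at (18, 3): λ = (3·18² + 25)/(2·3) ≡ 5/6. 6⁻¹ ≡ 26 (mod 31) since 6·26 = 156 ≡ 1, so λ ≡ 5·26 ≡ 6.
  x = λ² - 18 - 18 = 36 - 36 ≡ 0; y = λ·(18 - 0) - 3 ≡ 12. → (0, 12)
3P: (0, 12) + (18, 3). λ = (3 - 12)/(18 - 0) ≡ 22/18 mod 31. 18⁻¹ ≡ 19 (mod 31), so λ ≡ 15.
  x = λ² - 0 - 18 = 225 - 18 ≡ 21; y = λ·(0 - 21) - 12 ≡ 14. → (21, 14)
4P: (21, 14) + (18, 3). λ = (3 - 14)/(18 - 21) ≡ 20/28 mod 31. 28⁻¹ ≡ 10 (mod 31), so λ ≡ 14.
  x = λ² - 21 - 18 = 196 - 39 ≡ 2; y = λ·(21 - 2) - 14 ≡ 4. → (2, 4)
5P: (2, 4) + (18, 3). λ = (3 - 4)/(18 - 2) ≡ 30/16 mod 31. 16⁻¹ ≡ 2 (mod 31), so λ ≡ 29.
  x = λ² - 2 - 18 = 841 - 20 ≡ 15; y = λ·(2 - 15) - 4 ≡ 22. → (15, 22)
6P: (15, 22) + (18, 3). λ = (3 - 22)/(18 - 15) ≡ 12/3 mod 31. 3⁻¹ ≡ 21 (mod 31) since 3·21 = 63 ≡ 1, so λ ≡ 4.
  x = λ² - 15 - 18 = 16 - 33 ≡ 14; y = λ·(15 - 14) - 22 ≡ 13. → (14, 13)

(14, 13)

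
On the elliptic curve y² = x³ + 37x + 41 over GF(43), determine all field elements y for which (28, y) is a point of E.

14, 29

x³ + 37x + 41 = 23029 ≡ 24 (mod 43).
Square roots of 24 mod 43: 14 and 29 (since 14² = 196 ≡ 24).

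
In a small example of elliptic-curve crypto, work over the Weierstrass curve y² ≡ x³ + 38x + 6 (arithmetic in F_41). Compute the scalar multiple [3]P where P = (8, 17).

Repeated addition: build up to 3P.
2P: tangent at (8, 17): λ = (3·8² + 38)/(2·17) ≡ 25/34. 34⁻¹ ≡ 35 (mod 41), so λ ≡ 25·35 ≡ 14.
  x = λ² - 8 - 8 = 196 - 16 ≡ 16; y = λ·(8 - 16) - 17 ≡ 35. → (16, 35)
3P: (16, 35) + (8, 17). λ = (17 - 35)/(8 - 16) ≡ 23/33 mod 41. 33⁻¹ ≡ 5 (mod 41), so λ ≡ 33.
  x = λ² - 16 - 8 = 1089 - 24 ≡ 40; y = λ·(16 - 40) - 35 ≡ 34. → (40, 34)

(40, 34)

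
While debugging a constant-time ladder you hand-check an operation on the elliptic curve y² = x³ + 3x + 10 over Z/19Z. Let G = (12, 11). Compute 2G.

(6, 4)

tangent at (12, 11): λ = (3·12² + 3)/(2·11) ≡ 17/3. 3⁻¹ ≡ 13 (mod 19) since 3·13 = 39 ≡ 1, so λ ≡ 17·13 ≡ 12.
  x = λ² - 12 - 12 = 144 - 24 ≡ 6; y = λ·(12 - 6) - 11 ≡ 4. → (6, 4)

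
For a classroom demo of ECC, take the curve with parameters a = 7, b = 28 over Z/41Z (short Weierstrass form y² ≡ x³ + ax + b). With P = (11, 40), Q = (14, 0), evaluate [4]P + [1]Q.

(14, 0)

First 4P:
Double-and-add on 4 = (100)₂. Start with P = (11, 40) for the leading 1-bit.
double: tangent at (11, 40): λ = (3·11² + 7)/(2·40) ≡ 1/39. 39⁻¹ ≡ 20 (mod 41) since 39·20 = 780 ≡ 1, so λ ≡ 1·20 ≡ 20.
  x = λ² - 11 - 11 = 400 - 22 ≡ 9; y = λ·(11 - 9) - 40 ≡ 0. → (9, 0)
double: (9, 0) + (9, 0): same x and y₁ ≡ -y₂, so the sum is O.
4P = O.
Finally 4P + Q:
O + (14, 0) = (14, 0) (identity).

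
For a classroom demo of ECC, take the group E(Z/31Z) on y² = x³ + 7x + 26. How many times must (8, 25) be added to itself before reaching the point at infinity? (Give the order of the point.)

2P: tangent at (8, 25): λ = (3·8² + 7)/(2·25) ≡ 13/19. 19⁻¹ ≡ 18 (mod 31) since 19·18 = 342 ≡ 1, so λ ≡ 13·18 ≡ 17.
  x = λ² - 8 - 8 = 289 - 16 ≡ 25; y = λ·(8 - 25) - 25 ≡ 27. → (25, 27)
3P: (25, 27) + (8, 25). λ = (25 - 27)/(8 - 25) ≡ 29/14 mod 31. 14⁻¹ ≡ 20 (mod 31) since 14·20 = 280 ≡ 1, so λ ≡ 22.
  x = λ² - 25 - 8 = 484 - 33 ≡ 17; y = λ·(25 - 17) - 27 ≡ 25. → (17, 25)
4P: (17, 25) + (8, 25). λ = (25 - 25)/(8 - 17) ≡ 0/22 mod 31. 22⁻¹ ≡ 24 (mod 31), so λ ≡ 0.
  x = λ² - 17 - 8 = 0 - 25 ≡ 6; y = λ·(17 - 6) - 25 ≡ 6. → (6, 6)
5P: (6, 6) + (8, 25). λ = (25 - 6)/(8 - 6) ≡ 19/2 mod 31. 2⁻¹ ≡ 16 (mod 31), so λ ≡ 25.
  x = λ² - 6 - 8 = 625 - 14 ≡ 22; y = λ·(6 - 22) - 6 ≡ 28. → (22, 28)
6P: (22, 28) + (8, 25). λ = (25 - 28)/(8 - 22) ≡ 28/17 mod 31. 17⁻¹ ≡ 11 (mod 31), so λ ≡ 29.
  x = λ² - 22 - 8 = 841 - 30 ≡ 5; y = λ·(22 - 5) - 28 ≡ 0. → (5, 0)
7P: (5, 0) + (8, 25). λ = (25 - 0)/(8 - 5) ≡ 25/3 mod 31. 3⁻¹ ≡ 21 (mod 31), so λ ≡ 29.
  x = λ² - 5 - 8 = 841 - 13 ≡ 22; y = λ·(5 - 22) - 0 ≡ 3. → (22, 3)
8P: (22, 3) + (8, 25). λ = (25 - 3)/(8 - 22) ≡ 22/17 mod 31. 17⁻¹ ≡ 11 (mod 31), so λ ≡ 25.
  x = λ² - 22 - 8 = 625 - 30 ≡ 6; y = λ·(22 - 6) - 3 ≡ 25. → (6, 25)
9P: (6, 25) + (8, 25). λ = (25 - 25)/(8 - 6) ≡ 0/2 mod 31. 2⁻¹ ≡ 16 (mod 31), so λ ≡ 0.
  x = λ² - 6 - 8 = 0 - 14 ≡ 17; y = λ·(6 - 17) - 25 ≡ 6. → (17, 6)
10P: (17, 6) + (8, 25). λ = (25 - 6)/(8 - 17) ≡ 19/22 mod 31. 22⁻¹ ≡ 24 (mod 31) since 22·24 = 528 ≡ 1, so λ ≡ 22.
  x = λ² - 17 - 8 = 484 - 25 ≡ 25; y = λ·(17 - 25) - 6 ≡ 4. → (25, 4)
11P: (25, 4) + (8, 25). λ = (25 - 4)/(8 - 25) ≡ 21/14 mod 31. 14⁻¹ ≡ 20 (mod 31) since 14·20 = 280 ≡ 1, so λ ≡ 17.
  x = λ² - 25 - 8 = 289 - 33 ≡ 8; y = λ·(25 - 8) - 4 ≡ 6. → (8, 6)
12P: (8, 6) + (8, 25): same x and y₁ ≡ -y₂, so the sum is the point at infinity.
12P = the point at infinity, so the order is 12.

12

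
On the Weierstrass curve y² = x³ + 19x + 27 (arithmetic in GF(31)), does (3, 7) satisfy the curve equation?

y² = 7² ≡ 18; x³ + 19x + 27 = 111 ≡ 18 (mod 31). 18 = 18.

yes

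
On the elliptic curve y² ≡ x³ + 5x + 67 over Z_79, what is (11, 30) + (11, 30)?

(10, 13)

tangent at (11, 30): λ = (3·11² + 5)/(2·30) ≡ 52/60. 60⁻¹ ≡ 54 (mod 79), so λ ≡ 52·54 ≡ 43.
  x = λ² - 11 - 11 = 1849 - 22 ≡ 10; y = λ·(11 - 10) - 30 ≡ 13. → (10, 13)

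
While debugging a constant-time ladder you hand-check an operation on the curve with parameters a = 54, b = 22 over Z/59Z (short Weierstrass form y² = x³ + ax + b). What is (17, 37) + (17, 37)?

(52, 56)

tangent at (17, 37): λ = (3·17² + 54)/(2·37) ≡ 36/15. 15⁻¹ ≡ 4 (mod 59), so λ ≡ 36·4 ≡ 26.
  x = λ² - 17 - 17 = 676 - 34 ≡ 52; y = λ·(17 - 52) - 37 ≡ 56. → (52, 56)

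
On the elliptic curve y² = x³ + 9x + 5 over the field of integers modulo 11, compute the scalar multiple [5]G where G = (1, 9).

(2, 8)

Repeated addition: build up to 5G.
2G: tangent at (1, 9): λ = (3·1² + 9)/(2·9) ≡ 1/7. 7⁻¹ ≡ 8 (mod 11), so λ ≡ 1·8 ≡ 8.
  x = λ² - 1 - 1 = 64 - 2 ≡ 7; y = λ·(1 - 7) - 9 ≡ 9. → (7, 9)
3G: (7, 9) + (1, 9). λ = (9 - 9)/(1 - 7) ≡ 0/5 mod 11. 5⁻¹ ≡ 9 (mod 11), so λ ≡ 0.
  x = λ² - 7 - 1 = 0 - 8 ≡ 3; y = λ·(7 - 3) - 9 ≡ 2. → (3, 2)
4G: (3, 2) + (1, 9). λ = (9 - 2)/(1 - 3) ≡ 7/9 mod 11. 9⁻¹ ≡ 5 (mod 11), so λ ≡ 2.
  x = λ² - 3 - 1 = 4 - 4 ≡ 0; y = λ·(3 - 0) - 2 ≡ 4. → (0, 4)
5G: (0, 4) + (1, 9). λ = (9 - 4)/(1 - 0) ≡ 5/1 mod 11. 1⁻¹ ≡ 1 (mod 11) since 1·1 = 1 ≡ 1, so λ ≡ 5.
  x = λ² - 0 - 1 = 25 - 1 ≡ 2; y = λ·(0 - 2) - 4 ≡ 8. → (2, 8)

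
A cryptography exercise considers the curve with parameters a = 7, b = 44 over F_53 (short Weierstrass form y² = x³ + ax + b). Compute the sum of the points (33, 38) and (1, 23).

(26, 10)

(33, 38) + (1, 23). λ = (23 - 38)/(1 - 33) ≡ 38/21 mod 53. 21⁻¹ ≡ 48 (mod 53), so λ ≡ 22.
  x = λ² - 33 - 1 = 484 - 34 ≡ 26; y = λ·(33 - 26) - 38 ≡ 10. → (26, 10)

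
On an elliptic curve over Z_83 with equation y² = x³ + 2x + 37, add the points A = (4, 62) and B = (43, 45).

(59, 62)

(4, 62) + (43, 45). λ = (45 - 62)/(43 - 4) ≡ 66/39 mod 83. 39⁻¹ ≡ 66 (mod 83) since 39·66 = 2574 ≡ 1, so λ ≡ 40.
  x = λ² - 4 - 43 = 1600 - 47 ≡ 59; y = λ·(4 - 59) - 62 ≡ 62. → (59, 62)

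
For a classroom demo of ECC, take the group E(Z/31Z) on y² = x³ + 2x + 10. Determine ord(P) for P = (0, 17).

7

2P: tangent at (0, 17): λ = (3·0² + 2)/(2·17) ≡ 2/3. 3⁻¹ ≡ 21 (mod 31), so λ ≡ 2·21 ≡ 11.
  x = λ² - 0 - 0 = 121 - 0 ≡ 28; y = λ·(0 - 28) - 17 ≡ 16. → (28, 16)
3P: (28, 16) + (0, 17). λ = (17 - 16)/(0 - 28) ≡ 1/3 mod 31. 3⁻¹ ≡ 21 (mod 31) since 3·21 = 63 ≡ 1, so λ ≡ 21.
  x = λ² - 28 - 0 = 441 - 28 ≡ 10; y = λ·(28 - 10) - 16 ≡ 21. → (10, 21)
4P: (10, 21) + (0, 17). λ = (17 - 21)/(0 - 10) ≡ 27/21 mod 31. 21⁻¹ ≡ 3 (mod 31), so λ ≡ 19.
  x = λ² - 10 - 0 = 361 - 10 ≡ 10; y = λ·(10 - 10) - 21 ≡ 10. → (10, 10)
5P: (10, 10) + (0, 17). λ = (17 - 10)/(0 - 10) ≡ 7/21 mod 31. 21⁻¹ ≡ 3 (mod 31) since 21·3 = 63 ≡ 1, so λ ≡ 21.
  x = λ² - 10 - 0 = 441 - 10 ≡ 28; y = λ·(10 - 28) - 10 ≡ 15. → (28, 15)
6P: (28, 15) + (0, 17). λ = (17 - 15)/(0 - 28) ≡ 2/3 mod 31. 3⁻¹ ≡ 21 (mod 31), so λ ≡ 11.
  x = λ² - 28 - 0 = 121 - 28 ≡ 0; y = λ·(28 - 0) - 15 ≡ 14. → (0, 14)
7P: (0, 14) + (0, 17): same x and y₁ ≡ -y₂, so the sum is the point at infinity.
7P = the point at infinity, so the order is 7.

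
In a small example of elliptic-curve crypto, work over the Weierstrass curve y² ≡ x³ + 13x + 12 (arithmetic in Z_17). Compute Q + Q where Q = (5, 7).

tangent at (5, 7): λ = (3·5² + 13)/(2·7) ≡ 3/14. 14⁻¹ ≡ 11 (mod 17), so λ ≡ 3·11 ≡ 16.
  x = λ² - 5 - 5 = 256 - 10 ≡ 8; y = λ·(5 - 8) - 7 ≡ 13. → (8, 13)

(8, 13)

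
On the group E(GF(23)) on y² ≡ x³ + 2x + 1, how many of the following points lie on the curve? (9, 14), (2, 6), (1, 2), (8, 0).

(9, 14): 14² ≡ 12, rhs ≡ 12 → on.
(2, 6): 6² ≡ 13, rhs ≡ 13 → on.
(1, 2): 2² ≡ 4, rhs ≡ 4 → on.
(8, 0): 0² ≡ 0, rhs ≡ 0 → on.

4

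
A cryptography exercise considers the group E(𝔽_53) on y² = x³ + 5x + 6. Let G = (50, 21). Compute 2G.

tangent at (50, 21): λ = (3·50² + 5)/(2·21) ≡ 32/42. 42⁻¹ ≡ 24 (mod 53) since 42·24 = 1008 ≡ 1, so λ ≡ 32·24 ≡ 26.
  x = λ² - 50 - 50 = 676 - 100 ≡ 46; y = λ·(50 - 46) - 21 ≡ 30. → (46, 30)

(46, 30)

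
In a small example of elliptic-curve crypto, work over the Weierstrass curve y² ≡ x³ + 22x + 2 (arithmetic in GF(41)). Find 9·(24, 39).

(5, 27)

Write P = (24, 39).
Double-and-add on 9 = (1001)₂. Start with P = (24, 39) for the leading 1-bit.
double: tangent at (24, 39): λ = (3·24² + 22)/(2·39) ≡ 28/37. 37⁻¹ ≡ 10 (mod 41), so λ ≡ 28·10 ≡ 34.
  x = λ² - 24 - 24 = 1156 - 48 ≡ 1; y = λ·(24 - 1) - 39 ≡ 5. → (1, 5)
double: tangent at (1, 5): λ = (3·1² + 22)/(2·5) ≡ 25/10. 10⁻¹ ≡ 37 (mod 41), so λ ≡ 25·37 ≡ 23.
  x = λ² - 1 - 1 = 529 - 2 ≡ 35; y = λ·(1 - 35) - 5 ≡ 33. → (35, 33)
double: tangent at (35, 33): λ = (3·35² + 22)/(2·33) ≡ 7/25. 25⁻¹ ≡ 23 (mod 41), so λ ≡ 7·23 ≡ 38.
  x = λ² - 35 - 35 = 1444 - 70 ≡ 21; y = λ·(35 - 21) - 33 ≡ 7. → (21, 7)
add P: (21, 7) + (24, 39). λ = (39 - 7)/(24 - 21) ≡ 32/3 mod 41. 3⁻¹ ≡ 14 (mod 41), so λ ≡ 38.
  x = λ² - 21 - 24 = 1444 - 45 ≡ 5; y = λ·(21 - 5) - 7 ≡ 27. → (5, 27)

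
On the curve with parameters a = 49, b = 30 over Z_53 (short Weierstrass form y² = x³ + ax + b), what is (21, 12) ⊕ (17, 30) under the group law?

(21, 12) + (17, 30). λ = (30 - 12)/(17 - 21) ≡ 18/49 mod 53. 49⁻¹ ≡ 13 (mod 53) since 49·13 = 637 ≡ 1, so λ ≡ 22.
  x = λ² - 21 - 17 = 484 - 38 ≡ 22; y = λ·(21 - 22) - 12 ≡ 19. → (22, 19)

(22, 19)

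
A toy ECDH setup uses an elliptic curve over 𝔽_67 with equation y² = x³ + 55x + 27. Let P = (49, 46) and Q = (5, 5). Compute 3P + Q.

First 3P:
Repeated addition: build up to 3P.
2P: tangent at (49, 46): λ = (3·49² + 55)/(2·46) ≡ 22/25. 25⁻¹ ≡ 59 (mod 67) since 25·59 = 1475 ≡ 1, so λ ≡ 22·59 ≡ 25.
  x = λ² - 49 - 49 = 625 - 98 ≡ 58; y = λ·(49 - 58) - 46 ≡ 64. → (58, 64)
3P: (58, 64) + (49, 46). λ = (46 - 64)/(49 - 58) ≡ 49/58 mod 67. 58⁻¹ ≡ 52 (mod 67), so λ ≡ 2.
  x = λ² - 58 - 49 = 4 - 107 ≡ 31; y = λ·(58 - 31) - 64 ≡ 57. → (31, 57)
3P = (31, 57).
Finally 3P + Q:
(31, 57) + (5, 5). λ = (5 - 57)/(5 - 31) ≡ 15/41 mod 67. 41⁻¹ ≡ 18 (mod 67) since 41·18 = 738 ≡ 1, so λ ≡ 2.
  x = λ² - 31 - 5 = 4 - 36 ≡ 35; y = λ·(31 - 35) - 57 ≡ 2. → (35, 2)

(35, 2)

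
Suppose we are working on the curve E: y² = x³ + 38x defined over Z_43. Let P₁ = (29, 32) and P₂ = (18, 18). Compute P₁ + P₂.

(36, 6)

(29, 32) + (18, 18). λ = (18 - 32)/(18 - 29) ≡ 29/32 mod 43. 32⁻¹ ≡ 39 (mod 43) since 32·39 = 1248 ≡ 1, so λ ≡ 13.
  x = λ² - 29 - 18 = 169 - 47 ≡ 36; y = λ·(29 - 36) - 32 ≡ 6. → (36, 6)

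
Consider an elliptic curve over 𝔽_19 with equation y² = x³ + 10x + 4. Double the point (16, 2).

tangent at (16, 2): λ = (3·16² + 10)/(2·2) ≡ 18/4. 4⁻¹ ≡ 5 (mod 19), so λ ≡ 18·5 ≡ 14.
  x = λ² - 16 - 16 = 196 - 32 ≡ 12; y = λ·(16 - 12) - 2 ≡ 16. → (12, 16)

(12, 16)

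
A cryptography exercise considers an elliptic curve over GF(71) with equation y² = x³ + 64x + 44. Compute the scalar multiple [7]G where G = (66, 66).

(69, 60)

Double-and-add on 7 = (111)₂. Start with G = (66, 66) for the leading 1-bit.
double: tangent at (66, 66): λ = (3·66² + 64)/(2·66) ≡ 68/61. 61⁻¹ ≡ 7 (mod 71), so λ ≡ 68·7 ≡ 50.
  x = λ² - 66 - 66 = 2500 - 132 ≡ 25; y = λ·(66 - 25) - 66 ≡ 67. → (25, 67)
add G: (25, 67) + (66, 66). λ = (66 - 67)/(66 - 25) ≡ 70/41 mod 71. 41⁻¹ ≡ 26 (mod 71), so λ ≡ 45.
  x = λ² - 25 - 66 = 2025 - 91 ≡ 17; y = λ·(25 - 17) - 67 ≡ 9. → (17, 9)
double: tangent at (17, 9): λ = (3·17² + 64)/(2·9) ≡ 8/18. 18⁻¹ ≡ 4 (mod 71) since 18·4 = 72 ≡ 1, so λ ≡ 8·4 ≡ 32.
  x = λ² - 17 - 17 = 1024 - 34 ≡ 67; y = λ·(17 - 67) - 9 ≡ 24. → (67, 24)
add G: (67, 24) + (66, 66). λ = (66 - 24)/(66 - 67) ≡ 42/70 mod 71. 70⁻¹ ≡ 70 (mod 71) since 70·70 = 4900 ≡ 1, so λ ≡ 29.
  x = λ² - 67 - 66 = 841 - 133 ≡ 69; y = λ·(67 - 69) - 24 ≡ 60. → (69, 60)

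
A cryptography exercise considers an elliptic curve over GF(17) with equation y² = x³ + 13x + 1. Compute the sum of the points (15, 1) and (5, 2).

(5, 15)

(15, 1) + (5, 2). λ = (2 - 1)/(5 - 15) ≡ 1/7 mod 17. 7⁻¹ ≡ 5 (mod 17), so λ ≡ 5.
  x = λ² - 15 - 5 = 25 - 20 ≡ 5; y = λ·(15 - 5) - 1 ≡ 15. → (5, 15)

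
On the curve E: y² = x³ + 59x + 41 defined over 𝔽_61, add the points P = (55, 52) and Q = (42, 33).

(55, 52) + (42, 33). λ = (33 - 52)/(42 - 55) ≡ 42/48 mod 61. 48⁻¹ ≡ 14 (mod 61), so λ ≡ 39.
  x = λ² - 55 - 42 = 1521 - 97 ≡ 21; y = λ·(55 - 21) - 52 ≡ 54. → (21, 54)

(21, 54)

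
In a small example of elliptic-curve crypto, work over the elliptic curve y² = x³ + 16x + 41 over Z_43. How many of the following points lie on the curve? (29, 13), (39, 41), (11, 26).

1

(29, 13): 13² ≡ 40, rhs ≡ 40 → on.
(39, 41): 41² ≡ 4, rhs ≡ 42 → off.
(11, 26): 26² ≡ 31, rhs ≡ 0 → off.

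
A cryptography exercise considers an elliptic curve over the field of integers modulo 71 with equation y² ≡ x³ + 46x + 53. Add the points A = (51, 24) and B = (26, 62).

(43, 32)

(51, 24) + (26, 62). λ = (62 - 24)/(26 - 51) ≡ 38/46 mod 71. 46⁻¹ ≡ 17 (mod 71), so λ ≡ 7.
  x = λ² - 51 - 26 = 49 - 77 ≡ 43; y = λ·(51 - 43) - 24 ≡ 32. → (43, 32)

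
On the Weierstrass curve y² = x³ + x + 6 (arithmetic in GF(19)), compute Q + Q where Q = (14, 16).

tangent at (14, 16): λ = (3·14² + 1)/(2·16) ≡ 0/13. 13⁻¹ ≡ 3 (mod 19), so λ ≡ 0·3 ≡ 0.
  x = λ² - 14 - 14 = 0 - 28 ≡ 10; y = λ·(14 - 10) - 16 ≡ 3. → (10, 3)

(10, 3)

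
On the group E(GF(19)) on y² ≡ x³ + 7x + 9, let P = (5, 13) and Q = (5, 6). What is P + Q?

O

The two points share x = 5 and their y-coordinates satisfy 13 + 6 ≡ 0 (mod 19), so they are inverses. Their sum is the point at infinity.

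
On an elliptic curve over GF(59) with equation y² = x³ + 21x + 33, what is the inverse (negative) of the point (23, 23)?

(23, 36)

-(23, 23) = (23, -23 mod 59) = (23, 36).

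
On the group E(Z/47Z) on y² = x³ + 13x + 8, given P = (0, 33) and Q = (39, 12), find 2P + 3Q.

(2, 29)

First 2P:
Repeated addition: build up to 2P.
2P: tangent at (0, 33): λ = (3·0² + 13)/(2·33) ≡ 13/19. 19⁻¹ ≡ 5 (mod 47) since 19·5 = 95 ≡ 1, so λ ≡ 13·5 ≡ 18.
  x = λ² - 0 - 0 = 324 - 0 ≡ 42; y = λ·(0 - 42) - 33 ≡ 10. → (42, 10)
2P = (42, 10).
Next 3Q:
Repeated addition: build up to 3Q.
2Q: tangent at (39, 12): λ = (3·39² + 13)/(2·12) ≡ 17/24. 24⁻¹ ≡ 2 (mod 47) since 24·2 = 48 ≡ 1, so λ ≡ 17·2 ≡ 34.
  x = λ² - 39 - 39 = 1156 - 78 ≡ 44; y = λ·(39 - 44) - 12 ≡ 6. → (44, 6)
3Q: (44, 6) + (39, 12). λ = (12 - 6)/(39 - 44) ≡ 6/42 mod 47. 42⁻¹ ≡ 28 (mod 47), so λ ≡ 27.
  x = λ² - 44 - 39 = 729 - 83 ≡ 35; y = λ·(44 - 35) - 6 ≡ 2. → (35, 2)
3Q = (35, 2).
Finally 2P + 3Q:
(42, 10) + (35, 2). λ = (2 - 10)/(35 - 42) ≡ 39/40 mod 47. 40⁻¹ ≡ 20 (mod 47), so λ ≡ 28.
  x = λ² - 42 - 35 = 784 - 77 ≡ 2; y = λ·(42 - 2) - 10 ≡ 29. → (2, 29)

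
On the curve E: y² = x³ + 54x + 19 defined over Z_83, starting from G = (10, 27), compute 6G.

Repeated addition: build up to 6G.
2G: tangent at (10, 27): λ = (3·10² + 54)/(2·27) ≡ 22/54. 54⁻¹ ≡ 20 (mod 83), so λ ≡ 22·20 ≡ 25.
  x = λ² - 10 - 10 = 625 - 20 ≡ 24; y = λ·(10 - 24) - 27 ≡ 38. → (24, 38)
3G: (24, 38) + (10, 27). λ = (27 - 38)/(10 - 24) ≡ 72/69 mod 83. 69⁻¹ ≡ 77 (mod 83), so λ ≡ 66.
  x = λ² - 24 - 10 = 4356 - 34 ≡ 6; y = λ·(24 - 6) - 38 ≡ 71. → (6, 71)
4G: (6, 71) + (10, 27). λ = (27 - 71)/(10 - 6) ≡ 39/4 mod 83. 4⁻¹ ≡ 21 (mod 83), so λ ≡ 72.
  x = λ² - 6 - 10 = 5184 - 16 ≡ 22; y = λ·(6 - 22) - 71 ≡ 22. → (22, 22)
5G: (22, 22) + (10, 27). λ = (27 - 22)/(10 - 22) ≡ 5/71 mod 83. 71⁻¹ ≡ 76 (mod 83) since 71·76 = 5396 ≡ 1, so λ ≡ 48.
  x = λ² - 22 - 10 = 2304 - 32 ≡ 31; y = λ·(22 - 31) - 22 ≡ 44. → (31, 44)
6G: (31, 44) + (10, 27). λ = (27 - 44)/(10 - 31) ≡ 66/62 mod 83. 62⁻¹ ≡ 79 (mod 83), so λ ≡ 68.
  x = λ² - 31 - 10 = 4624 - 41 ≡ 18; y = λ·(31 - 18) - 44 ≡ 10. → (18, 10)

(18, 10)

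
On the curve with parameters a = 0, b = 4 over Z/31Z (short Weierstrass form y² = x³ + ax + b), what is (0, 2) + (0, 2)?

tangent at (0, 2): λ = (3·0² + 0)/(2·2) ≡ 0/4. 4⁻¹ ≡ 8 (mod 31), so λ ≡ 0·8 ≡ 0.
  x = λ² - 0 - 0 = 0 - 0 ≡ 0; y = λ·(0 - 0) - 2 ≡ 29. → (0, 29)

(0, 29)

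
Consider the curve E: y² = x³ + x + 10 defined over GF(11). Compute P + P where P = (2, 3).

(1, 1)

tangent at (2, 3): λ = (3·2² + 1)/(2·3) ≡ 2/6. 6⁻¹ ≡ 2 (mod 11) since 6·2 = 12 ≡ 1, so λ ≡ 2·2 ≡ 4.
  x = λ² - 2 - 2 = 16 - 4 ≡ 1; y = λ·(2 - 1) - 3 ≡ 1. → (1, 1)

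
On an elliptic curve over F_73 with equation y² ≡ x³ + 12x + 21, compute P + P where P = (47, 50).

(36, 43)

tangent at (47, 50): λ = (3·47² + 12)/(2·50) ≡ 69/27. 27⁻¹ ≡ 46 (mod 73), so λ ≡ 69·46 ≡ 35.
  x = λ² - 47 - 47 = 1225 - 94 ≡ 36; y = λ·(47 - 36) - 50 ≡ 43. → (36, 43)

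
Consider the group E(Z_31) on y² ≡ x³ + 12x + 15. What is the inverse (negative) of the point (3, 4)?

-(3, 4) = (3, -4 mod 31) = (3, 27).

(3, 27)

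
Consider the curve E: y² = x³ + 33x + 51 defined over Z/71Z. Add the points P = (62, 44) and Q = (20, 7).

(13, 11)

(62, 44) + (20, 7). λ = (7 - 44)/(20 - 62) ≡ 34/29 mod 71. 29⁻¹ ≡ 49 (mod 71), so λ ≡ 33.
  x = λ² - 62 - 20 = 1089 - 82 ≡ 13; y = λ·(62 - 13) - 44 ≡ 11. → (13, 11)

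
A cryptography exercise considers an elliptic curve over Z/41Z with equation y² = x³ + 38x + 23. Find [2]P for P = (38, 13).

tangent at (38, 13): λ = (3·38² + 38)/(2·13) ≡ 24/26. 26⁻¹ ≡ 30 (mod 41), so λ ≡ 24·30 ≡ 23.
  x = λ² - 38 - 38 = 529 - 76 ≡ 2; y = λ·(38 - 2) - 13 ≡ 36. → (2, 36)

(2, 36)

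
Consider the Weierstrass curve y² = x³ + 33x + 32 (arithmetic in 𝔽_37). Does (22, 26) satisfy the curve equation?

y² = 26² ≡ 10; x³ + 33x + 32 = 11406 ≡ 10 (mod 37). 10 = 10.

yes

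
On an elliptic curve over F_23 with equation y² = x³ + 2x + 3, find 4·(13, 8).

Write Q = (13, 8).
Double-and-add on 4 = (100)₂. Start with Q = (13, 8) for the leading 1-bit.
double: tangent at (13, 8): λ = (3·13² + 2)/(2·8) ≡ 3/16. 16⁻¹ ≡ 13 (mod 23), so λ ≡ 3·13 ≡ 16.
  x = λ² - 13 - 13 = 256 - 26 ≡ 0; y = λ·(13 - 0) - 8 ≡ 16. → (0, 16)
double: tangent at (0, 16): λ = (3·0² + 2)/(2·16) ≡ 2/9. 9⁻¹ ≡ 18 (mod 23) since 9·18 = 162 ≡ 1, so λ ≡ 2·18 ≡ 13.
  x = λ² - 0 - 0 = 169 - 0 ≡ 8; y = λ·(0 - 8) - 16 ≡ 18. → (8, 18)

(8, 18)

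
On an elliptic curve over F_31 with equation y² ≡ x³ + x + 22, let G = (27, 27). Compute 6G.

Repeated addition: build up to 6G.
2G: tangent at (27, 27): λ = (3·27² + 1)/(2·27) ≡ 18/23. 23⁻¹ ≡ 27 (mod 31), so λ ≡ 18·27 ≡ 21.
  x = λ² - 27 - 27 = 441 - 54 ≡ 15; y = λ·(27 - 15) - 27 ≡ 8. → (15, 8)
3G: (15, 8) + (27, 27). λ = (27 - 8)/(27 - 15) ≡ 19/12 mod 31. 12⁻¹ ≡ 13 (mod 31), so λ ≡ 30.
  x = λ² - 15 - 27 = 900 - 42 ≡ 21; y = λ·(15 - 21) - 8 ≡ 29. → (21, 29)
4G: (21, 29) + (27, 27). λ = (27 - 29)/(27 - 21) ≡ 29/6 mod 31. 6⁻¹ ≡ 26 (mod 31), so λ ≡ 10.
  x = λ² - 21 - 27 = 100 - 48 ≡ 21; y = λ·(21 - 21) - 29 ≡ 2. → (21, 2)
5G: (21, 2) + (27, 27). λ = (27 - 2)/(27 - 21) ≡ 25/6 mod 31. 6⁻¹ ≡ 26 (mod 31), so λ ≡ 30.
  x = λ² - 21 - 27 = 900 - 48 ≡ 15; y = λ·(21 - 15) - 2 ≡ 23. → (15, 23)
6G: (15, 23) + (27, 27). λ = (27 - 23)/(27 - 15) ≡ 4/12 mod 31. 12⁻¹ ≡ 13 (mod 31) since 12·13 = 156 ≡ 1, so λ ≡ 21.
  x = λ² - 15 - 27 = 441 - 42 ≡ 27; y = λ·(15 - 27) - 23 ≡ 4. → (27, 4)

(27, 4)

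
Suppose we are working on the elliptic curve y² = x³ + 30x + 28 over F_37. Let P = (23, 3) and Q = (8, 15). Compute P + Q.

(23, 3) + (8, 15). λ = (15 - 3)/(8 - 23) ≡ 12/22 mod 37. 22⁻¹ ≡ 32 (mod 37) since 22·32 = 704 ≡ 1, so λ ≡ 14.
  x = λ² - 23 - 8 = 196 - 31 ≡ 17; y = λ·(23 - 17) - 3 ≡ 7. → (17, 7)

(17, 7)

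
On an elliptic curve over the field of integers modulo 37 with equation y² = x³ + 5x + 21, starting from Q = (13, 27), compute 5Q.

Double-and-add on 5 = (101)₂. Start with Q = (13, 27) for the leading 1-bit.
double: tangent at (13, 27): λ = (3·13² + 5)/(2·27) ≡ 31/17. 17⁻¹ ≡ 24 (mod 37), so λ ≡ 31·24 ≡ 4.
  x = λ² - 13 - 13 = 16 - 26 ≡ 27; y = λ·(13 - 27) - 27 ≡ 28. → (27, 28)
double: tangent at (27, 28): λ = (3·27² + 5)/(2·28) ≡ 9/19. 19⁻¹ ≡ 2 (mod 37) since 19·2 = 38 ≡ 1, so λ ≡ 9·2 ≡ 18.
  x = λ² - 27 - 27 = 324 - 54 ≡ 11; y = λ·(27 - 11) - 28 ≡ 1. → (11, 1)
add Q: (11, 1) + (13, 27). λ = (27 - 1)/(13 - 11) ≡ 26/2 mod 37. 2⁻¹ ≡ 19 (mod 37) since 2·19 = 38 ≡ 1, so λ ≡ 13.
  x = λ² - 11 - 13 = 169 - 24 ≡ 34; y = λ·(11 - 34) - 1 ≡ 33. → (34, 33)

(34, 33)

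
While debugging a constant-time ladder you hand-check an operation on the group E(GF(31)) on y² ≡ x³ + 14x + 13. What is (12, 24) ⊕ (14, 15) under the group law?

(12, 24) + (14, 15). λ = (15 - 24)/(14 - 12) ≡ 22/2 mod 31. 2⁻¹ ≡ 16 (mod 31) since 2·16 = 32 ≡ 1, so λ ≡ 11.
  x = λ² - 12 - 14 = 121 - 26 ≡ 2; y = λ·(12 - 2) - 24 ≡ 24. → (2, 24)

(2, 24)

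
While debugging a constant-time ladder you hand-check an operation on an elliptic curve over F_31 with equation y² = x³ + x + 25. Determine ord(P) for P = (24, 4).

2P: tangent at (24, 4): λ = (3·24² + 1)/(2·4) ≡ 24/8. 8⁻¹ ≡ 4 (mod 31), so λ ≡ 24·4 ≡ 3.
  x = λ² - 24 - 24 = 9 - 48 ≡ 23; y = λ·(24 - 23) - 4 ≡ 30. → (23, 30)
3P: (23, 30) + (24, 4). λ = (4 - 30)/(24 - 23) ≡ 5/1 mod 31. 1⁻¹ ≡ 1 (mod 31), so λ ≡ 5.
  x = λ² - 23 - 24 = 25 - 47 ≡ 9; y = λ·(23 - 9) - 30 ≡ 9. → (9, 9)
4P: (9, 9) + (24, 4). λ = (4 - 9)/(24 - 9) ≡ 26/15 mod 31. 15⁻¹ ≡ 29 (mod 31), so λ ≡ 10.
  x = λ² - 9 - 24 = 100 - 33 ≡ 5; y = λ·(9 - 5) - 9 ≡ 0. → (5, 0)
5P: (5, 0) + (24, 4). λ = (4 - 0)/(24 - 5) ≡ 4/19 mod 31. 19⁻¹ ≡ 18 (mod 31), so λ ≡ 10.
  x = λ² - 5 - 24 = 100 - 29 ≡ 9; y = λ·(5 - 9) - 0 ≡ 22. → (9, 22)
6P: (9, 22) + (24, 4). λ = (4 - 22)/(24 - 9) ≡ 13/15 mod 31. 15⁻¹ ≡ 29 (mod 31), so λ ≡ 5.
  x = λ² - 9 - 24 = 25 - 33 ≡ 23; y = λ·(9 - 23) - 22 ≡ 1. → (23, 1)
7P: (23, 1) + (24, 4). λ = (4 - 1)/(24 - 23) ≡ 3/1 mod 31. 1⁻¹ ≡ 1 (mod 31), so λ ≡ 3.
  x = λ² - 23 - 24 = 9 - 47 ≡ 24; y = λ·(23 - 24) - 1 ≡ 27. → (24, 27)
8P: (24, 27) + (24, 4): same x and y₁ ≡ -y₂, so the sum is ∞.
8P = ∞, so the order is 8.

8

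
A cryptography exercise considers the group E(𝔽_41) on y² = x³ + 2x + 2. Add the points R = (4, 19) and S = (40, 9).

(4, 19) + (40, 9). λ = (9 - 19)/(40 - 4) ≡ 31/36 mod 41. 36⁻¹ ≡ 8 (mod 41) since 36·8 = 288 ≡ 1, so λ ≡ 2.
  x = λ² - 4 - 40 = 4 - 44 ≡ 1; y = λ·(4 - 1) - 19 ≡ 28. → (1, 28)

(1, 28)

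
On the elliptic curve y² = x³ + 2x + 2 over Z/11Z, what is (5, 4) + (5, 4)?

tangent at (5, 4): λ = (3·5² + 2)/(2·4) ≡ 0/8. 8⁻¹ ≡ 7 (mod 11), so λ ≡ 0·7 ≡ 0.
  x = λ² - 5 - 5 = 0 - 10 ≡ 1; y = λ·(5 - 1) - 4 ≡ 7. → (1, 7)

(1, 7)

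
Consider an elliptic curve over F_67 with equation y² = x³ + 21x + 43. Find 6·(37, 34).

(57, 46)

Write G = (37, 34).
Double-and-add on 6 = (110)₂. Start with G = (37, 34) for the leading 1-bit.
double: tangent at (37, 34): λ = (3·37² + 21)/(2·34) ≡ 41/1. 1⁻¹ ≡ 1 (mod 67) since 1·1 = 1 ≡ 1, so λ ≡ 41·1 ≡ 41.
  x = λ² - 37 - 37 = 1681 - 74 ≡ 66; y = λ·(37 - 66) - 34 ≡ 50. → (66, 50)
add G: (66, 50) + (37, 34). λ = (34 - 50)/(37 - 66) ≡ 51/38 mod 67. 38⁻¹ ≡ 30 (mod 67), so λ ≡ 56.
  x = λ² - 66 - 37 = 3136 - 103 ≡ 18; y = λ·(66 - 18) - 50 ≡ 25. → (18, 25)
double: tangent at (18, 25): λ = (3·18² + 21)/(2·25) ≡ 55/50. 50⁻¹ ≡ 63 (mod 67), so λ ≡ 55·63 ≡ 48.
  x = λ² - 18 - 18 = 2304 - 36 ≡ 57; y = λ·(18 - 57) - 25 ≡ 46. → (57, 46)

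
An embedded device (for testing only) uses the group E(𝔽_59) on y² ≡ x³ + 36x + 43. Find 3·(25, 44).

Write Q = (25, 44).
Repeated addition: build up to 3Q.
2Q: tangent at (25, 44): λ = (3·25² + 36)/(2·44) ≡ 23/29. 29⁻¹ ≡ 57 (mod 59), so λ ≡ 23·57 ≡ 13.
  x = λ² - 25 - 25 = 169 - 50 ≡ 1; y = λ·(25 - 1) - 44 ≡ 32. → (1, 32)
3Q: (1, 32) + (25, 44). λ = (44 - 32)/(25 - 1) ≡ 12/24 mod 59. 24⁻¹ ≡ 32 (mod 59) since 24·32 = 768 ≡ 1, so λ ≡ 30.
  x = λ² - 1 - 25 = 900 - 26 ≡ 48; y = λ·(1 - 48) - 32 ≡ 33. → (48, 33)

(48, 33)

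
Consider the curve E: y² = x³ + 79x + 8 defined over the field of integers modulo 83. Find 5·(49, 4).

(31, 25)

Write P = (49, 4).
Double-and-add on 5 = (101)₂. Start with P = (49, 4) for the leading 1-bit.
double: tangent at (49, 4): λ = (3·49² + 79)/(2·4) ≡ 61/8. 8⁻¹ ≡ 52 (mod 83), so λ ≡ 61·52 ≡ 18.
  x = λ² - 49 - 49 = 324 - 98 ≡ 60; y = λ·(49 - 60) - 4 ≡ 47. → (60, 47)
double: tangent at (60, 47): λ = (3·60² + 79)/(2·47) ≡ 6/11. 11⁻¹ ≡ 68 (mod 83) since 11·68 = 748 ≡ 1, so λ ≡ 6·68 ≡ 76.
  x = λ² - 60 - 60 = 5776 - 120 ≡ 12; y = λ·(60 - 12) - 47 ≡ 32. → (12, 32)
add P: (12, 32) + (49, 4). λ = (4 - 32)/(49 - 12) ≡ 55/37 mod 83. 37⁻¹ ≡ 9 (mod 83) since 37·9 = 333 ≡ 1, so λ ≡ 80.
  x = λ² - 12 - 49 = 6400 - 61 ≡ 31; y = λ·(12 - 31) - 32 ≡ 25. → (31, 25)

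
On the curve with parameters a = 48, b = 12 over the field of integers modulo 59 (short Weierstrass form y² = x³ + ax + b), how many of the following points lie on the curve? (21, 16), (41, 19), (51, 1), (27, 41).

1

(21, 16): 16² ≡ 20, rhs ≡ 15 → off.
(41, 19): 19² ≡ 7, rhs ≡ 42 → off.
(51, 1): 1² ≡ 1, rhs ≡ 1 → on.
(27, 41): 41² ≡ 29, rhs ≡ 46 → off.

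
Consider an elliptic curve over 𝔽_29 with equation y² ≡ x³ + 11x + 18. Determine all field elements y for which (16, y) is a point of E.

x³ + 11x + 18 = 4290 ≡ 27 (mod 29).
27 is a non-residue mod 29; no y exists.

none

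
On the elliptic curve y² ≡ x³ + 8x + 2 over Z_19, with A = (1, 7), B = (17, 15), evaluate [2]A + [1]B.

First 2A:
Repeated addition: build up to 2A.
2A: tangent at (1, 7): λ = (3·1² + 8)/(2·7) ≡ 11/14. 14⁻¹ ≡ 15 (mod 19), so λ ≡ 11·15 ≡ 13.
  x = λ² - 1 - 1 = 169 - 2 ≡ 15; y = λ·(1 - 15) - 7 ≡ 1. → (15, 1)
2A = (15, 1).
Finally 2A + B:
(15, 1) + (17, 15). λ = (15 - 1)/(17 - 15) ≡ 14/2 mod 19. 2⁻¹ ≡ 10 (mod 19) since 2·10 = 20 ≡ 1, so λ ≡ 7.
  x = λ² - 15 - 17 = 49 - 32 ≡ 17; y = λ·(15 - 17) - 1 ≡ 4. → (17, 4)

(17, 4)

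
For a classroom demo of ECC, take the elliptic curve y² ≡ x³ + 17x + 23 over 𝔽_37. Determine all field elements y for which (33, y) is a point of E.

x³ + 17x + 23 = 36521 ≡ 2 (mod 37).
2 is a non-residue mod 37; no y exists.

none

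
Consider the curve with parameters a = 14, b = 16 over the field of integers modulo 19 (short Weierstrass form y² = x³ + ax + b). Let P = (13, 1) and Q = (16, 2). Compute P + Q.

(13, 1) + (16, 2). λ = (2 - 1)/(16 - 13) ≡ 1/3 mod 19. 3⁻¹ ≡ 13 (mod 19) since 3·13 = 39 ≡ 1, so λ ≡ 13.
  x = λ² - 13 - 16 = 169 - 29 ≡ 7; y = λ·(13 - 7) - 1 ≡ 1. → (7, 1)

(7, 1)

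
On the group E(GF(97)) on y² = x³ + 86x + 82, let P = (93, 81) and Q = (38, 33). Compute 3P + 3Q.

First 3P:
Repeated addition: build up to 3P.
2P: tangent at (93, 81): λ = (3·93² + 86)/(2·81) ≡ 37/65. 65⁻¹ ≡ 3 (mod 97), so λ ≡ 37·3 ≡ 14.
  x = λ² - 93 - 93 = 196 - 186 ≡ 10; y = λ·(93 - 10) - 81 ≡ 14. → (10, 14)
3P: (10, 14) + (93, 81). λ = (81 - 14)/(93 - 10) ≡ 67/83 mod 97. 83⁻¹ ≡ 90 (mod 97), so λ ≡ 16.
  x = λ² - 10 - 93 = 256 - 103 ≡ 56; y = λ·(10 - 56) - 14 ≡ 26. → (56, 26)
3P = (56, 26).
Next 3Q:
Repeated addition: build up to 3Q.
2Q: tangent at (38, 33): λ = (3·38² + 86)/(2·33) ≡ 53/66. 66⁻¹ ≡ 25 (mod 97), so λ ≡ 53·25 ≡ 64.
  x = λ² - 38 - 38 = 4096 - 76 ≡ 43; y = λ·(38 - 43) - 33 ≡ 35. → (43, 35)
3Q: (43, 35) + (38, 33). λ = (33 - 35)/(38 - 43) ≡ 95/92 mod 97. 92⁻¹ ≡ 58 (mod 97), so λ ≡ 78.
  x = λ² - 43 - 38 = 6084 - 81 ≡ 86; y = λ·(43 - 86) - 35 ≡ 6. → (86, 6)
3Q = (86, 6).
Finally 3P + 3Q:
(56, 26) + (86, 6). λ = (6 - 26)/(86 - 56) ≡ 77/30 mod 97. 30⁻¹ ≡ 55 (mod 97), so λ ≡ 64.
  x = λ² - 56 - 86 = 4096 - 142 ≡ 74; y = λ·(56 - 74) - 26 ≡ 83. → (74, 83)

(74, 83)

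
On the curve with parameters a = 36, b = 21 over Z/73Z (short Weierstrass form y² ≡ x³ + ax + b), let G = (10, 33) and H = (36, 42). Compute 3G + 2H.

First 3G:
Repeated addition: build up to 3G.
2G: tangent at (10, 33): λ = (3·10² + 36)/(2·33) ≡ 44/66. 66⁻¹ ≡ 52 (mod 73), so λ ≡ 44·52 ≡ 25.
  x = λ² - 10 - 10 = 625 - 20 ≡ 21; y = λ·(10 - 21) - 33 ≡ 57. → (21, 57)
3G: (21, 57) + (10, 33). λ = (33 - 57)/(10 - 21) ≡ 49/62 mod 73. 62⁻¹ ≡ 53 (mod 73), so λ ≡ 42.
  x = λ² - 21 - 10 = 1764 - 31 ≡ 54; y = λ·(21 - 54) - 57 ≡ 17. → (54, 17)
3G = (54, 17).
Next 2H:
Repeated addition: build up to 2H.
2H: tangent at (36, 42): λ = (3·36² + 36)/(2·42) ≡ 55/11. 11⁻¹ ≡ 20 (mod 73), so λ ≡ 55·20 ≡ 5.
  x = λ² - 36 - 36 = 25 - 72 ≡ 26; y = λ·(36 - 26) - 42 ≡ 8. → (26, 8)
2H = (26, 8).
Finally 3G + 2H:
(54, 17) + (26, 8). λ = (8 - 17)/(26 - 54) ≡ 64/45 mod 73. 45⁻¹ ≡ 13 (mod 73), so λ ≡ 29.
  x = λ² - 54 - 26 = 841 - 80 ≡ 31; y = λ·(54 - 31) - 17 ≡ 66. → (31, 66)

(31, 66)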